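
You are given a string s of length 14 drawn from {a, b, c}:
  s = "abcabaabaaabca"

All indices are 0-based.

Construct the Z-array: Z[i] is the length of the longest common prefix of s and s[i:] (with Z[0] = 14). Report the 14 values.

[14, 0, 0, 2, 0, 1, 2, 0, 1, 1, 4, 0, 0, 1]

Z[0]=14
i=1: outside box; Z[1]=0
i=2: outside box; Z[2]=0
i=3: outside box; Z[3]=2 extend→box=[3,5)
i=4: min(r-i=1, Z[1]=0)=0; Z[4]=0
i=5: outside box; Z[5]=1 extend→box=[5,6)
i=6: outside box; Z[6]=2 extend→box=[6,8)
i=7: min(r-i=1, Z[1]=0)=0; Z[7]=0
i=8: outside box; Z[8]=1 extend→box=[8,9)
i=9: outside box; Z[9]=1 extend→box=[9,10)
i=10: outside box; Z[10]=4 extend→box=[10,14)
i=11: min(r-i=3, Z[1]=0)=0; Z[11]=0
i=12: min(r-i=2, Z[2]=0)=0; Z[12]=0
i=13: min(r-i=1, Z[3]=2)=1; Z[13]=1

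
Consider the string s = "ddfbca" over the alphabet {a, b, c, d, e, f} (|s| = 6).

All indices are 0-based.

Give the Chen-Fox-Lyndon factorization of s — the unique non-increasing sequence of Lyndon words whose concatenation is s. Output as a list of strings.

["ddf", "bc", "a"]

emit factor 1: 'ddf' (i=0, period=3)
emit factor 2: 'bc' (i=3, period=2)
emit factor 3: 'a' (i=5, period=1)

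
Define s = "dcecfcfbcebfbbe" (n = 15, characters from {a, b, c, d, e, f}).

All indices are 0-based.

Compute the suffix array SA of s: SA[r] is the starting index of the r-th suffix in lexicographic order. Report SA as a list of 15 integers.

rank | idx | suffix
   0 |  12 | bbe
   1 |   7 | bcebfbbe
   2 |  13 | be
   3 |  10 | bfbbe
   4 |   8 | cebfbbe
   5 |   1 | cecfcfbcebfbbe
   6 |   5 | cfbcebfbbe
   7 |   3 | cfcfbcebfbbe
   8 |   0 | dcecfcfbcebfbbe
   9 |  14 | e
  10 |   9 | ebfbbe
  11 |   2 | ecfcfbcebfbbe
  12 |  11 | fbbe
  13 |   6 | fbcebfbbe
  14 |   4 | fcfbcebfbbe

[12, 7, 13, 10, 8, 1, 5, 3, 0, 14, 9, 2, 11, 6, 4]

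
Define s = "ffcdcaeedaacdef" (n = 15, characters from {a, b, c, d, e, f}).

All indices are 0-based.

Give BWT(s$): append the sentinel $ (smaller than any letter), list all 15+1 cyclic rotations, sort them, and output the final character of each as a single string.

rank  rotation          last
    0  $ffcdcaeedaacdef  f
    1  aacdef$ffcdcaeed  d
    2  acdef$ffcdcaeeda  a
    3  aeedaacdef$ffcdc  c
    4  caeedaacdef$ffcd  d
    5  cdcaeedaacdef$ff  f
    6  cdef$ffcdcaeedaa  a
    7  daacdef$ffcdcaee  e
    8  dcaeedaacdef$ffc  c
    9  def$ffcdcaeedaac  c
   10  edaacdef$ffcdcae  e
   11  eedaacdef$ffcdca  a
   12  ef$ffcdcaeedaacd  d
   13  f$ffcdcaeedaacde  e
   14  fcdcaeedaacdef$f  f
   15  ffcdcaeedaacdef$  $

fdacdfaecceadef$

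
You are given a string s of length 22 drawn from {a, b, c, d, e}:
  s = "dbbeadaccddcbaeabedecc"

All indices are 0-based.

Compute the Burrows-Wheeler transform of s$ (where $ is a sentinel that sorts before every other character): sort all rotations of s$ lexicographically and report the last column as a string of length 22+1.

cedebcdbacdeaca$dceabdb

rank  rotation                 last
    0  $dbbeadaccddcbaeabedecc  c
    1  abedecc$dbbeadaccddcbae  e
    2  accddcbaeabedecc$dbbead  d
    3  adaccddcbaeabedecc$dbbe  e
    4  aeabedecc$dbbeadaccddcb  b
    5  baeabedecc$dbbeadaccddc  c
    6  bbeadaccddcbaeabedecc$d  d
    7  beadaccddcbaeabedecc$db  b
    8  bedecc$dbbeadaccddcbaea  a
    9  c$dbbeadaccddcbaeabedec  c
   10  cbaeabedecc$dbbeadaccdd  d
   11  cc$dbbeadaccddcbaeabede  e
   12  ccddcbaeabedecc$dbbeada  a
   13  cddcbaeabedecc$dbbeadac  c
   14  daccddcbaeabedecc$dbbea  a
   15  dbbeadaccddcbaeabedecc$  $
   16  dcbaeabedecc$dbbeadaccd  d
   17  ddcbaeabedecc$dbbeadacc  c
   18  decc$dbbeadaccddcbaeabe  e
   19  eabedecc$dbbeadaccddcba  a
   20  eadaccddcbaeabedecc$dbb  b
   21  ecc$dbbeadaccddcbaeabed  d
   22  edecc$dbbeadaccddcbaeab  b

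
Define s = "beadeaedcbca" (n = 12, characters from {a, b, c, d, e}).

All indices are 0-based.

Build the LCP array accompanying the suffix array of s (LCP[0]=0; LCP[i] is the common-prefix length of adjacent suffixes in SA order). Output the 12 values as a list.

rank | idx | suffix
   0 |  11 | a
   1 |   2 | adeaedcbca
   2 |   5 | aedcbca
   3 |   9 | bca
   4 |   0 | beadeaedcbca
   5 |  10 | ca
   6 |   8 | cbca
   7 |   7 | dcbca
   8 |   3 | deaedcbca
   9 |   1 | eadeaedcbca
  10 |   4 | eaedcbca
  11 |   6 | edcbca

SA = [11, 2, 5, 9, 0, 10, 8, 7, 3, 1, 4, 6]
rank  pair      lcp
   1  s[11:],s[2:]  1  'a'
   2  s[2:],s[5:]  1  'a'
   3  s[5:],s[9:]  0  ''
   4  s[9:],s[0:]  1  'b'
   5  s[0:],s[10:]  0  ''
   6  s[10:],s[8:]  1  'c'
   7  s[8:],s[7:]  0  ''
   8  s[7:],s[3:]  1  'd'
   9  s[3:],s[1:]  0  ''
  10  s[1:],s[4:]  2  'ea'
  11  s[4:],s[6:]  1  'e'

[0, 1, 1, 0, 1, 0, 1, 0, 1, 0, 2, 1]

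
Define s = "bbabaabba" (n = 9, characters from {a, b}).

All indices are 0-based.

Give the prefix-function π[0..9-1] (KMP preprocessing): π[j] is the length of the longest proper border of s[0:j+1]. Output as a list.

π[0] = 0
j=1 s[j]='b': π[1]=1 (border 'b')
j=2 s[j]='a': k: 1→0; π[2]=0 (border '')
j=3 s[j]='b': π[3]=1 (border 'b')
j=4 s[j]='a': k: 1→0; π[4]=0 (border '')
j=5 s[j]='a': π[5]=0 (border '')
j=6 s[j]='b': π[6]=1 (border 'b')
j=7 s[j]='b': π[7]=2 (border 'bb')
j=8 s[j]='a': π[8]=3 (border 'bba')

[0, 1, 0, 1, 0, 0, 1, 2, 3]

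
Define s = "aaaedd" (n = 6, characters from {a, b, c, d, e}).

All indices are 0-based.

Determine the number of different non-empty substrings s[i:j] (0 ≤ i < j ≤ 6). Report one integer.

rank→(start, suffix):
  0 → (0, 'aaaedd')
  1 → (1, 'aaedd')
  2 → (2, 'aedd')
  3 → (5, 'd')
  4 → (4, 'dd')
  5 → (3, 'edd')

SA = [0, 1, 2, 5, 4, 3]
i: (SA[i-1],SA[i]) lcp shared
  1: (0,1) 2 'aa'
  2: (1,2) 1 'a'
  3: (2,5) 0 ''
  4: (5,4) 1 'd'
  5: (4,3) 0 ''

n(n+1)/2 = 6·7/2 = 21
Σ LCP = 0 + 2 + 1 + 0 + 1 + 0 = 4
distinct = 21 − 4 = 17

17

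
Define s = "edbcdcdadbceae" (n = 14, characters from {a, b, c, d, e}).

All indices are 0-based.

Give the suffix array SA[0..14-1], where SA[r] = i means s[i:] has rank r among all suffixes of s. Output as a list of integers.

[7, 12, 2, 9, 5, 3, 10, 6, 1, 8, 4, 13, 11, 0]

rank | idx | suffix
   0 |   7 | adbceae
   1 |  12 | ae
   2 |   2 | bcdcdadbceae
   3 |   9 | bceae
   4 |   5 | cdadbceae
   5 |   3 | cdcdadbceae
   6 |  10 | ceae
   7 |   6 | dadbceae
   8 |   1 | dbcdcdadbceae
   9 |   8 | dbceae
  10 |   4 | dcdadbceae
  11 |  13 | e
  12 |  11 | eae
  13 |   0 | edbcdcdadbceae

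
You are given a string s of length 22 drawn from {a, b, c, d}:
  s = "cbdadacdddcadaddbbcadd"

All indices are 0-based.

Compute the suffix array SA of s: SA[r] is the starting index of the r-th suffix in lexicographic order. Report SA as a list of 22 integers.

[5, 3, 11, 19, 13, 16, 17, 1, 10, 18, 0, 6, 21, 4, 2, 12, 15, 9, 20, 14, 8, 7]

rank | idx | suffix
   0 |   5 | acdddcadaddbbcadd
   1 |   3 | adacdddcadaddbbcadd
   2 |  11 | adaddbbcadd
   3 |  19 | add
   4 |  13 | addbbcadd
   5 |  16 | bbcadd
   6 |  17 | bcadd
   7 |   1 | bdadacdddcadaddbbcadd
   8 |  10 | cadaddbbcadd
   9 |  18 | cadd
  10 |   0 | cbdadacdddcadaddbbcadd
  11 |   6 | cdddcadaddbbcadd
  12 |  21 | d
  13 |   4 | dacdddcadaddbbcadd
  14 |   2 | dadacdddcadaddbbcadd
  15 |  12 | daddbbcadd
  16 |  15 | dbbcadd
  17 |   9 | dcadaddbbcadd
  18 |  20 | dd
  19 |  14 | ddbbcadd
  20 |   8 | ddcadaddbbcadd
  21 |   7 | dddcadaddbbcadd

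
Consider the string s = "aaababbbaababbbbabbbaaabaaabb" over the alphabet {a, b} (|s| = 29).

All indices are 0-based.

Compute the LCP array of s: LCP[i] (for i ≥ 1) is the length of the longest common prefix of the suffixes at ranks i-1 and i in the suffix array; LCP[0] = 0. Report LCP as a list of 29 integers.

[0, 5, 4, 2, 4, 7, 3, 1, 3, 6, 2, 3, 6, 4, 0, 1, 5, 3, 2, 7, 5, 1, 2, 4, 3, 2, 5, 4, 3]

rank→(start, suffix):
  0 → (20, 'aaabaaabb')
  1 → (0, 'aaababbbaababbbbabbbaaabaaabb')
  2 → (24, 'aaabb')
  3 → (21, 'aabaaabb')
  4 → (1, 'aababbbaababbbbabbbaaabaaabb')
  5 → (8, 'aababbbbabbbaaabaaabb')
  6 → (25, 'aabb')
  7 → (22, 'abaaabb')
  8 → (2, 'ababbbaababbbbabbbaaabaaabb')
  9 → (9, 'ababbbbabbbaaabaaabb')
  10 → (26, 'abb')
  11 → (16, 'abbbaaabaaabb')
  12 → (4, 'abbbaababbbbabbbaaabaaabb')
  13 → (11, 'abbbbabbbaaabaaabb')
  14 → (28, 'b')
  15 → (19, 'baaabaaabb')
  16 → (23, 'baaabb')
  17 → (7, 'baababbbbabbbaaabaaabb')
  18 → (15, 'babbbaaabaaabb')
  19 → (3, 'babbbaababbbbabbbaaabaaabb')
  20 → (10, 'babbbbabbbaaabaaabb')
  21 → (27, 'bb')
  22 → (18, 'bbaaabaaabb')
  23 → (6, 'bbaababbbbabbbaaabaaabb')
  24 → (14, 'bbabbbaaabaaabb')
  25 → (17, 'bbbaaabaaabb')
  26 → (5, 'bbbaababbbbabbbaaabaaabb')
  27 → (13, 'bbbabbbaaabaaabb')
  28 → (12, 'bbbbabbbaaabaaabb')

SA = [20, 0, 24, 21, 1, 8, 25, 22, 2, 9, 26, 16, 4, 11, 28, 19, 23, 7, 15, 3, 10, 27, 18, 6, 14, 17, 5, 13, 12]
rank  pair      lcp
   1  s[20:],s[0:]  5  'aaaba'
   2  s[0:],s[24:]  4  'aaab'
   3  s[24:],s[21:]  2  'aa'
   4  s[21:],s[1:]  4  'aaba'
   5  s[1:],s[8:]  7  'aababbb'
   6  s[8:],s[25:]  3  'aab'
   7  s[25:],s[22:]  1  'a'
   8  s[22:],s[2:]  3  'aba'
   9  s[2:],s[9:]  6  'ababbb'
  10  s[9:],s[26:]  2  'ab'
  11  s[26:],s[16:]  3  'abb'
  12  s[16:],s[4:]  6  'abbbaa'
  13  s[4:],s[11:]  4  'abbb'
  14  s[11:],s[28:]  0  ''
  15  s[28:],s[19:]  1  'b'
  16  s[19:],s[23:]  5  'baaab'
  17  s[23:],s[7:]  3  'baa'
  18  s[7:],s[15:]  2  'ba'
  19  s[15:],s[3:]  7  'babbbaa'
  20  s[3:],s[10:]  5  'babbb'
  21  s[10:],s[27:]  1  'b'
  22  s[27:],s[18:]  2  'bb'
  23  s[18:],s[6:]  4  'bbaa'
  24  s[6:],s[14:]  3  'bba'
  25  s[14:],s[17:]  2  'bb'
  26  s[17:],s[5:]  5  'bbbaa'
  27  s[5:],s[13:]  4  'bbba'
  28  s[13:],s[12:]  3  'bbb'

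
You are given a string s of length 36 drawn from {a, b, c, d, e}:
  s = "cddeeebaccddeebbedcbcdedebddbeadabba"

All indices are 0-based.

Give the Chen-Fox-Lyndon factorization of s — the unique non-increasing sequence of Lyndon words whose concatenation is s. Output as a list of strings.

["cddeee", "b", "accddeebbedcbcdedebddbead", "abb", "a"]

emit factor 1: 'cddeee' (i=0, period=6)
emit factor 2: 'b' (i=6, period=1)
emit factor 3: 'accddeebbedcbcdedebddbead' (i=7, period=25)
emit factor 4: 'abb' (i=32, period=3)
emit factor 5: 'a' (i=35, period=1)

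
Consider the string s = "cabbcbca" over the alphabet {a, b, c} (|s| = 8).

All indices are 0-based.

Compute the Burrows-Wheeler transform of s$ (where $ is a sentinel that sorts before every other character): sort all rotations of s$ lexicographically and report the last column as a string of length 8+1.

rank  rotation   last
    0  $cabbcbca  a
    1  a$cabbcbc  c
    2  abbcbca$c  c
    3  bbcbca$ca  a
    4  bca$cabbc  c
    5  bcbca$cab  b
    6  ca$cabbcb  b
    7  cabbcbca$  $
    8  cbca$cabb  b

accacbb$b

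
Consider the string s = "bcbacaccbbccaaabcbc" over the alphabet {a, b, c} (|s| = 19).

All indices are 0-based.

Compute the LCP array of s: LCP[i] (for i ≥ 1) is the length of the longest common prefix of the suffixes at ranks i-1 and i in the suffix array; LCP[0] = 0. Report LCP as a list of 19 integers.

[0, 2, 1, 1, 2, 0, 1, 1, 2, 3, 2, 0, 1, 2, 1, 2, 2, 1, 2]

rank→(start, suffix):
  0 → (12, 'aaabcbc')
  1 → (13, 'aabcbc')
  2 → (14, 'abcbc')
  3 → (3, 'acaccbbccaaabcbc')
  4 → (5, 'accbbccaaabcbc')
  5 → (2, 'bacaccbbccaaabcbc')
  6 → (8, 'bbccaaabcbc')
  7 → (17, 'bc')
  8 → (0, 'bcbacaccbbccaaabcbc')
  9 → (15, 'bcbc')
  10 → (9, 'bccaaabcbc')
  11 → (18, 'c')
  12 → (11, 'caaabcbc')
  13 → (4, 'caccbbccaaabcbc')
  14 → (1, 'cbacaccbbccaaabcbc')
  15 → (7, 'cbbccaaabcbc')
  16 → (16, 'cbc')
  17 → (10, 'ccaaabcbc')
  18 → (6, 'ccbbccaaabcbc')

SA = [12, 13, 14, 3, 5, 2, 8, 17, 0, 15, 9, 18, 11, 4, 1, 7, 16, 10, 6]
i: (SA[i-1],SA[i]) lcp shared
  1: (12,13) 2 'aa'
  2: (13,14) 1 'a'
  3: (14,3) 1 'a'
  4: (3,5) 2 'ac'
  5: (5,2) 0 ''
  6: (2,8) 1 'b'
  7: (8,17) 1 'b'
  8: (17,0) 2 'bc'
  9: (0,15) 3 'bcb'
  10: (15,9) 2 'bc'
  11: (9,18) 0 ''
  12: (18,11) 1 'c'
  13: (11,4) 2 'ca'
  14: (4,1) 1 'c'
  15: (1,7) 2 'cb'
  16: (7,16) 2 'cb'
  17: (16,10) 1 'c'
  18: (10,6) 2 'cc'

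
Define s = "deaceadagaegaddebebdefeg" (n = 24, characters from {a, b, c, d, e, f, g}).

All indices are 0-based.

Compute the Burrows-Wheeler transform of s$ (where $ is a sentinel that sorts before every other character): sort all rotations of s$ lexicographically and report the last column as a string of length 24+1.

geeggdeeaaa$dbdcbddfaeeea

rank  rotation                   last
    0  $deaceadagaegaddebebdefeg  g
    1  aceadagaegaddebebdefeg$de  e
    2  adagaegaddebebdefeg$deace  e
    3  addebebdefeg$deaceadagaeg  g
    4  aegaddebebdefeg$deaceadag  g
    5  agaegaddebebdefeg$deacead  d
    6  bdefeg$deaceadagaegaddebe  e
    7  bebdefeg$deaceadagaegadde  e
    8  ceadagaegaddebebdefeg$dea  a
    9  dagaegaddebebdefeg$deacea  a
   10  ddebebdefeg$deaceadagaega  a
   11  deaceadagaegaddebebdefeg$  $
   12  debebdefeg$deaceadagaegad  d
   13  defeg$deaceadagaegaddebeb  b
   14  eaceadagaegaddebebdefeg$d  d
   15  eadagaegaddebebdefeg$deac  c
   16  ebdefeg$deaceadagaegaddeb  b
   17  ebebdefeg$deaceadagaegadd  d
   18  efeg$deaceadagaegaddebebd  d
   19  eg$deaceadagaegaddebebdef  f
   20  egaddebebdefeg$deaceadaga  a
   21  feg$deaceadagaegaddebebde  e
   22  g$deaceadagaegaddebebdefe  e
   23  gaddebebdefeg$deaceadagae  e
   24  gaegaddebebdefeg$deaceada  a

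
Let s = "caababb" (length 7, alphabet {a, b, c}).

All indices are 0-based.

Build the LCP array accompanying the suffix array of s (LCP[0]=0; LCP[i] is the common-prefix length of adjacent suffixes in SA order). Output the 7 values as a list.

sorted suffixes:
  #0 SA[0]=1  'aababb'
  #1 SA[1]=2  'ababb'
  #2 SA[2]=4  'abb'
  #3 SA[3]=6  'b'
  #4 SA[4]=3  'babb'
  #5 SA[5]=5  'bb'
  #6 SA[6]=0  'caababb'

SA = [1, 2, 4, 6, 3, 5, 0]
i: (SA[i-1],SA[i]) lcp shared
  1: (1,2) 1 'a'
  2: (2,4) 2 'ab'
  3: (4,6) 0 ''
  4: (6,3) 1 'b'
  5: (3,5) 1 'b'
  6: (5,0) 0 ''

[0, 1, 2, 0, 1, 1, 0]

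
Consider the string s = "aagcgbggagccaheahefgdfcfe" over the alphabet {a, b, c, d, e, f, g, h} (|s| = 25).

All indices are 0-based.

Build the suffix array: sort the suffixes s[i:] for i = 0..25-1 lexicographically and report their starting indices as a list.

[0, 8, 1, 12, 15, 5, 11, 10, 22, 3, 20, 24, 14, 17, 21, 23, 18, 7, 4, 9, 2, 19, 6, 13, 16]

rank | idx | suffix
   0 |   0 | aagcgbggagccaheahefgdfcfe
   1 |   8 | agccaheahefgdfcfe
   2 |   1 | agcgbggagccaheahefgdfcfe
   3 |  12 | aheahefgdfcfe
   4 |  15 | ahefgdfcfe
   5 |   5 | bggagccaheahefgdfcfe
   6 |  11 | caheahefgdfcfe
   7 |  10 | ccaheahefgdfcfe
   8 |  22 | cfe
   9 |   3 | cgbggagccaheahefgdfcfe
  10 |  20 | dfcfe
  11 |  24 | e
  12 |  14 | eahefgdfcfe
  13 |  17 | efgdfcfe
  14 |  21 | fcfe
  15 |  23 | fe
  16 |  18 | fgdfcfe
  17 |   7 | gagccaheahefgdfcfe
  18 |   4 | gbggagccaheahefgdfcfe
  19 |   9 | gccaheahefgdfcfe
  20 |   2 | gcgbggagccaheahefgdfcfe
  21 |  19 | gdfcfe
  22 |   6 | ggagccaheahefgdfcfe
  23 |  13 | heahefgdfcfe
  24 |  16 | hefgdfcfe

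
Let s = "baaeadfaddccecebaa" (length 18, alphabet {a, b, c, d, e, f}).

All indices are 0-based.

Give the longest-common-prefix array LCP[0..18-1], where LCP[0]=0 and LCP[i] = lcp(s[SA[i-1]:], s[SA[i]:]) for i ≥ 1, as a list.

[0, 1, 2, 1, 2, 1, 0, 3, 0, 1, 2, 0, 1, 1, 0, 1, 1, 0]

rank | idx | suffix
   0 |  17 | a
   1 |  16 | aa
   2 |   1 | aaeadfaddccecebaa
   3 |   7 | addccecebaa
   4 |   4 | adfaddccecebaa
   5 |   2 | aeadfaddccecebaa
   6 |  15 | baa
   7 |   0 | baaeadfaddccecebaa
   8 |  10 | ccecebaa
   9 |  13 | cebaa
  10 |  11 | cecebaa
  11 |   9 | dccecebaa
  12 |   8 | ddccecebaa
  13 |   5 | dfaddccecebaa
  14 |   3 | eadfaddccecebaa
  15 |  14 | ebaa
  16 |  12 | ecebaa
  17 |   6 | faddccecebaa

SA = [17, 16, 1, 7, 4, 2, 15, 0, 10, 13, 11, 9, 8, 5, 3, 14, 12, 6]
[i] adj suffixes → lcp
  [1] 17/16 → 1 ('a')
  [2] 16/1 → 2 ('aa')
  [3] 1/7 → 1 ('a')
  [4] 7/4 → 2 ('ad')
  [5] 4/2 → 1 ('a')
  [6] 2/15 → 0 ('')
  [7] 15/0 → 3 ('baa')
  [8] 0/10 → 0 ('')
  [9] 10/13 → 1 ('c')
  [10] 13/11 → 2 ('ce')
  [11] 11/9 → 0 ('')
  [12] 9/8 → 1 ('d')
  [13] 8/5 → 1 ('d')
  [14] 5/3 → 0 ('')
  [15] 3/14 → 1 ('e')
  [16] 14/12 → 1 ('e')
  [17] 12/6 → 0 ('')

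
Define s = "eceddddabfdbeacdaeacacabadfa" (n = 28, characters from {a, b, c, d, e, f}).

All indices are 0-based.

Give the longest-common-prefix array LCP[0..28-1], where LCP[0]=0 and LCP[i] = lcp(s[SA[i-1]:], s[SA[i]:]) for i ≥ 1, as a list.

[0, 1, 2, 1, 3, 2, 1, 1, 0, 1, 1, 0, 2, 1, 1, 0, 2, 1, 1, 2, 3, 1, 0, 3, 1, 1, 0, 1]

rank→(start, suffix):
  0 → (27, 'a')
  1 → (22, 'abadfa')
  2 → (7, 'abfdbeacdaeacacabadfa')
  3 → (20, 'acabadfa')
  4 → (18, 'acacabadfa')
  5 → (13, 'acdaeacacabadfa')
  6 → (24, 'adfa')
  7 → (16, 'aeacacabadfa')
  8 → (23, 'badfa')
  9 → (11, 'beacdaeacacabadfa')
  10 → (8, 'bfdbeacdaeacacabadfa')
  11 → (21, 'cabadfa')
  12 → (19, 'cacabadfa')
  13 → (14, 'cdaeacacabadfa')
  14 → (1, 'ceddddabfdbeacdaeacacabadfa')
  15 → (6, 'dabfdbeacdaeacacabadfa')
  16 → (15, 'daeacacabadfa')
  17 → (10, 'dbeacdaeacacabadfa')
  18 → (5, 'ddabfdbeacdaeacacabadfa')
  19 → (4, 'dddabfdbeacdaeacacabadfa')
  20 → (3, 'ddddabfdbeacdaeacacabadfa')
  21 → (25, 'dfa')
  22 → (17, 'eacacabadfa')
  23 → (12, 'eacdaeacacabadfa')
  24 → (0, 'eceddddabfdbeacdaeacacabadfa')
  25 → (2, 'eddddabfdbeacdaeacacabadfa')
  26 → (26, 'fa')
  27 → (9, 'fdbeacdaeacacabadfa')

SA = [27, 22, 7, 20, 18, 13, 24, 16, 23, 11, 8, 21, 19, 14, 1, 6, 15, 10, 5, 4, 3, 25, 17, 12, 0, 2, 26, 9]
[i] adj suffixes → lcp
  [1] 27/22 → 1 ('a')
  [2] 22/7 → 2 ('ab')
  [3] 7/20 → 1 ('a')
  [4] 20/18 → 3 ('aca')
  [5] 18/13 → 2 ('ac')
  [6] 13/24 → 1 ('a')
  [7] 24/16 → 1 ('a')
  [8] 16/23 → 0 ('')
  [9] 23/11 → 1 ('b')
  [10] 11/8 → 1 ('b')
  [11] 8/21 → 0 ('')
  [12] 21/19 → 2 ('ca')
  [13] 19/14 → 1 ('c')
  [14] 14/1 → 1 ('c')
  [15] 1/6 → 0 ('')
  [16] 6/15 → 2 ('da')
  [17] 15/10 → 1 ('d')
  [18] 10/5 → 1 ('d')
  [19] 5/4 → 2 ('dd')
  [20] 4/3 → 3 ('ddd')
  [21] 3/25 → 1 ('d')
  [22] 25/17 → 0 ('')
  [23] 17/12 → 3 ('eac')
  [24] 12/0 → 1 ('e')
  [25] 0/2 → 1 ('e')
  [26] 2/26 → 0 ('')
  [27] 26/9 → 1 ('f')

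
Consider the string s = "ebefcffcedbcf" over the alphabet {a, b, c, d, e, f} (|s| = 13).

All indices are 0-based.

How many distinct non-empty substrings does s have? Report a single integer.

sorted suffixes:
  #0 SA[0]=10  'bcf'
  #1 SA[1]=1  'befcffcedbcf'
  #2 SA[2]=7  'cedbcf'
  #3 SA[3]=11  'cf'
  #4 SA[4]=4  'cffcedbcf'
  #5 SA[5]=9  'dbcf'
  #6 SA[6]=0  'ebefcffcedbcf'
  #7 SA[7]=8  'edbcf'
  #8 SA[8]=2  'efcffcedbcf'
  #9 SA[9]=12  'f'
  #10 SA[10]=6  'fcedbcf'
  #11 SA[11]=3  'fcffcedbcf'
  #12 SA[12]=5  'ffcedbcf'

SA = [10, 1, 7, 11, 4, 9, 0, 8, 2, 12, 6, 3, 5]
rank  pair      lcp
   1  s[10:],s[1:]  1  'b'
   2  s[1:],s[7:]  0  ''
   3  s[7:],s[11:]  1  'c'
   4  s[11:],s[4:]  2  'cf'
   5  s[4:],s[9:]  0  ''
   6  s[9:],s[0:]  0  ''
   7  s[0:],s[8:]  1  'e'
   8  s[8:],s[2:]  1  'e'
   9  s[2:],s[12:]  0  ''
  10  s[12:],s[6:]  1  'f'
  11  s[6:],s[3:]  2  'fc'
  12  s[3:],s[5:]  1  'f'

n(n+1)/2 = 13·14/2 = 91
Σ LCP = 0 + 1 + 0 + 1 + 2 + 0 + 0 + 1 + 1 + 0 + 1 + 2 + 1 = 10
distinct = 91 − 10 = 81

81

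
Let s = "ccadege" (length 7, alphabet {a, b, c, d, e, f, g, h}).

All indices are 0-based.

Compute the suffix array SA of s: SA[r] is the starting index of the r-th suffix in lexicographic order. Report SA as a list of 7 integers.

rank | idx | suffix
   0 |   2 | adege
   1 |   1 | cadege
   2 |   0 | ccadege
   3 |   3 | dege
   4 |   6 | e
   5 |   4 | ege
   6 |   5 | ge

[2, 1, 0, 3, 6, 4, 5]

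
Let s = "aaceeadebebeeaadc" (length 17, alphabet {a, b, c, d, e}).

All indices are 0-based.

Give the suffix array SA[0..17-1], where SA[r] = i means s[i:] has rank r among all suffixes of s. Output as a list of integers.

[0, 13, 1, 14, 5, 8, 10, 16, 2, 15, 6, 12, 4, 7, 9, 11, 3]

rank | idx | suffix
   0 |   0 | aaceeadebebeeaadc
   1 |  13 | aadc
   2 |   1 | aceeadebebeeaadc
   3 |  14 | adc
   4 |   5 | adebebeeaadc
   5 |   8 | bebeeaadc
   6 |  10 | beeaadc
   7 |  16 | c
   8 |   2 | ceeadebebeeaadc
   9 |  15 | dc
  10 |   6 | debebeeaadc
  11 |  12 | eaadc
  12 |   4 | eadebebeeaadc
  13 |   7 | ebebeeaadc
  14 |   9 | ebeeaadc
  15 |  11 | eeaadc
  16 |   3 | eeadebebeeaadc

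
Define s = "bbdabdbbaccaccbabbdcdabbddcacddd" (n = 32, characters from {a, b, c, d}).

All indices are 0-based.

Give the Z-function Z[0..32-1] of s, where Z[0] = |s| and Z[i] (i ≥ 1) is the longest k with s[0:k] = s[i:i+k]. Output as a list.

Z[0]=32
i=1: i≥r, start 0; Z[1]=1 scan→box=[1,2)
i=2: i≥r, start 0; Z[2]=0
i=3: i≥r, start 0; Z[3]=0
i=4: i≥r, start 0; Z[4]=1 scan→box=[4,5)
i=5: i≥r, start 0; Z[5]=0
i=6: i≥r, start 0; Z[6]=2 scan→box=[6,8)
i=7: min(r-i=1, Z[1]=1)=1; Z[7]=1
i=8: i≥r, start 0; Z[8]=0
i=9: i≥r, start 0; Z[9]=0
i=10: i≥r, start 0; Z[10]=0
i=11: i≥r, start 0; Z[11]=0
i=12: i≥r, start 0; Z[12]=0
i=13: i≥r, start 0; Z[13]=0
i=14: i≥r, start 0; Z[14]=1 scan→box=[14,15)
i=15: i≥r, start 0; Z[15]=0
i=16: i≥r, start 0; Z[16]=3 scan→box=[16,19)
i=17: min(r-i=2, Z[1]=1)=1; Z[17]=1
i=18: min(r-i=1, Z[2]=0)=0; Z[18]=0
i=19: i≥r, start 0; Z[19]=0
i=20: i≥r, start 0; Z[20]=0
i=21: i≥r, start 0; Z[21]=0
i=22: i≥r, start 0; Z[22]=3 scan→box=[22,25)
i=23: min(r-i=2, Z[1]=1)=1; Z[23]=1
i=24: min(r-i=1, Z[2]=0)=0; Z[24]=0
i=25: i≥r, start 0; Z[25]=0
i=26: i≥r, start 0; Z[26]=0
i=27: i≥r, start 0; Z[27]=0
i=28: i≥r, start 0; Z[28]=0
i=29: i≥r, start 0; Z[29]=0
i=30: i≥r, start 0; Z[30]=0
i=31: i≥r, start 0; Z[31]=0

[32, 1, 0, 0, 1, 0, 2, 1, 0, 0, 0, 0, 0, 0, 1, 0, 3, 1, 0, 0, 0, 0, 3, 1, 0, 0, 0, 0, 0, 0, 0, 0]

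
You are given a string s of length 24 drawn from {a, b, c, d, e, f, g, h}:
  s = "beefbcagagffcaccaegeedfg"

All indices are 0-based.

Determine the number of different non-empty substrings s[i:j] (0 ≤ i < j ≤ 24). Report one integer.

rank | idx | suffix
   0 |  13 | accaegeedfg
   1 |  16 | aegeedfg
   2 |   6 | agagffcaccaegeedfg
   3 |   8 | agffcaccaegeedfg
   4 |   4 | bcagagffcaccaegeedfg
   5 |   0 | beefbcagagffcaccaegeedfg
   6 |  12 | caccaegeedfg
   7 |  15 | caegeedfg
   8 |   5 | cagagffcaccaegeedfg
   9 |  14 | ccaegeedfg
  10 |  21 | dfg
  11 |  20 | edfg
  12 |  19 | eedfg
  13 |   1 | eefbcagagffcaccaegeedfg
  14 |   2 | efbcagagffcaccaegeedfg
  15 |  17 | egeedfg
  16 |   3 | fbcagagffcaccaegeedfg
  17 |  11 | fcaccaegeedfg
  18 |  10 | ffcaccaegeedfg
  19 |  22 | fg
  20 |  23 | g
  21 |   7 | gagffcaccaegeedfg
  22 |  18 | geedfg
  23 |   9 | gffcaccaegeedfg

SA = [13, 16, 6, 8, 4, 0, 12, 15, 5, 14, 21, 20, 19, 1, 2, 17, 3, 11, 10, 22, 23, 7, 18, 9]
[i] adj suffixes → lcp
  [1] 13/16 → 1 ('a')
  [2] 16/6 → 1 ('a')
  [3] 6/8 → 2 ('ag')
  [4] 8/4 → 0 ('')
  [5] 4/0 → 1 ('b')
  [6] 0/12 → 0 ('')
  [7] 12/15 → 2 ('ca')
  [8] 15/5 → 2 ('ca')
  [9] 5/14 → 1 ('c')
  [10] 14/21 → 0 ('')
  [11] 21/20 → 0 ('')
  [12] 20/19 → 1 ('e')
  [13] 19/1 → 2 ('ee')
  [14] 1/2 → 1 ('e')
  [15] 2/17 → 1 ('e')
  [16] 17/3 → 0 ('')
  [17] 3/11 → 1 ('f')
  [18] 11/10 → 1 ('f')
  [19] 10/22 → 1 ('f')
  [20] 22/23 → 0 ('')
  [21] 23/7 → 1 ('g')
  [22] 7/18 → 1 ('g')
  [23] 18/9 → 1 ('g')

n(n+1)/2 = 24·25/2 = 300
Σ LCP = 0 + 1 + 1 + 2 + 0 + 1 + 0 + 2 + 2 + 1 + 0 + 0 + 1 + 2 + 1 + 1 + 0 + 1 + 1 + 1 + 0 + 1 + 1 + 1 = 21
distinct = 300 − 21 = 279

279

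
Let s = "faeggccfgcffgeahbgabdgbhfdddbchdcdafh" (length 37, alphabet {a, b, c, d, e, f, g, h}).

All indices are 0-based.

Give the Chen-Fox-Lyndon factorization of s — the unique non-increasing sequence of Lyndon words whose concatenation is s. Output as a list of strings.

["f", "aeggccfgcffgeahbg", "abdgbhfdddbchdcdafh"]

emit factor 1: 'f' (i=0, period=1)
emit factor 2: 'aeggccfgcffgeahbg' (i=1, period=17)
emit factor 3: 'abdgbhfdddbchdcdafh' (i=18, period=19)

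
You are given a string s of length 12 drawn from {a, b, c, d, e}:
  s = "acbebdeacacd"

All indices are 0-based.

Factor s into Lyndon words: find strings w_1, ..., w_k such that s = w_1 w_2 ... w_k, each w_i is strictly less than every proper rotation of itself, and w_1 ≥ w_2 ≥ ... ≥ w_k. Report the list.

["acbebde", "acacd"]

emit factor 1: 'acbebde' (i=0, period=7)
emit factor 2: 'acacd' (i=7, period=5)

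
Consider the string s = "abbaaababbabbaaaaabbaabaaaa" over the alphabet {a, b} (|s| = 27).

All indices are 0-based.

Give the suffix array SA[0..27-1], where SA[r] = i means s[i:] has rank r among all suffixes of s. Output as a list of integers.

sorted suffixes:
  #0 SA[0]=26  'a'
  #1 SA[1]=25  'aa'
  #2 SA[2]=24  'aaa'
  #3 SA[3]=23  'aaaa'
  #4 SA[4]=13  'aaaaabbaabaaaa'
  #5 SA[5]=14  'aaaabbaabaaaa'
  #6 SA[6]=3  'aaababbabbaaaaabbaabaaaa'
  #7 SA[7]=15  'aaabbaabaaaa'
  #8 SA[8]=20  'aabaaaa'
  #9 SA[9]=4  'aababbabbaaaaabbaabaaaa'
  #10 SA[10]=16  'aabbaabaaaa'
  #11 SA[11]=21  'abaaaa'
  #12 SA[12]=5  'ababbabbaaaaabbaabaaaa'
  #13 SA[13]=10  'abbaaaaabbaabaaaa'
  #14 SA[14]=0  'abbaaababbabbaaaaabbaabaaaa'
  #15 SA[15]=17  'abbaabaaaa'
  #16 SA[16]=7  'abbabbaaaaabbaabaaaa'
  #17 SA[17]=22  'baaaa'
  #18 SA[18]=12  'baaaaabbaabaaaa'
  #19 SA[19]=2  'baaababbabbaaaaabbaabaaaa'
  #20 SA[20]=19  'baabaaaa'
  #21 SA[21]=9  'babbaaaaabbaabaaaa'
  #22 SA[22]=6  'babbabbaaaaabbaabaaaa'
  #23 SA[23]=11  'bbaaaaabbaabaaaa'
  #24 SA[24]=1  'bbaaababbabbaaaaabbaabaaaa'
  #25 SA[25]=18  'bbaabaaaa'
  #26 SA[26]=8  'bbabbaaaaabbaabaaaa'

[26, 25, 24, 23, 13, 14, 3, 15, 20, 4, 16, 21, 5, 10, 0, 17, 7, 22, 12, 2, 19, 9, 6, 11, 1, 18, 8]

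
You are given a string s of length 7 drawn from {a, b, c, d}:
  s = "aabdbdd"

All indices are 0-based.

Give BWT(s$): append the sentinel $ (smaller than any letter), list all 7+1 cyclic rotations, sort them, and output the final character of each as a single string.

d$aaddbb

rank  rotation  last
    0  $aabdbdd  d
    1  aabdbdd$  $
    2  abdbdd$a  a
    3  bdbdd$aa  a
    4  bdd$aabd  d
    5  d$aabdbd  d
    6  dbdd$aab  b
    7  dd$aabdb  b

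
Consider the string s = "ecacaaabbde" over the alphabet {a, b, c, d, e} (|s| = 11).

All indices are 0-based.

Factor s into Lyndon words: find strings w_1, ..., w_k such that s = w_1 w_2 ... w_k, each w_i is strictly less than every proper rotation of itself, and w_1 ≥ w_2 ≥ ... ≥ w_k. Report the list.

emit factor 1: 'e' (i=0, period=1)
emit factor 2: 'c' (i=1, period=1)
emit factor 3: 'ac' (i=2, period=2)
emit factor 4: 'aaabbde' (i=4, period=7)

["e", "c", "ac", "aaabbde"]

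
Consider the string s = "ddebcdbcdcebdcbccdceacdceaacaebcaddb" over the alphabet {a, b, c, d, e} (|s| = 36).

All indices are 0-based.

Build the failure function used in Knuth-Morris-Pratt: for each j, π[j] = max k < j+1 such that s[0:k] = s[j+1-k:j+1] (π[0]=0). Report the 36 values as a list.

[0, 1, 0, 0, 0, 1, 0, 0, 1, 0, 0, 0, 1, 0, 0, 0, 0, 1, 0, 0, 0, 0, 1, 0, 0, 0, 0, 0, 0, 0, 0, 0, 0, 1, 2, 0]

π[0] = 0
j=1 s[j]='d': π[1]=1 (border 'd')
j=2 s[j]='e': k: 1→0; π[2]=0 (border '')
j=3 s[j]='b': π[3]=0 (border '')
j=4 s[j]='c': π[4]=0 (border '')
j=5 s[j]='d': π[5]=1 (border 'd')
j=6 s[j]='b': k: 1→0; π[6]=0 (border '')
j=7 s[j]='c': π[7]=0 (border '')
j=8 s[j]='d': π[8]=1 (border 'd')
j=9 s[j]='c': k: 1→0; π[9]=0 (border '')
j=10 s[j]='e': π[10]=0 (border '')
j=11 s[j]='b': π[11]=0 (border '')
j=12 s[j]='d': π[12]=1 (border 'd')
j=13 s[j]='c': k: 1→0; π[13]=0 (border '')
j=14 s[j]='b': π[14]=0 (border '')
j=15 s[j]='c': π[15]=0 (border '')
j=16 s[j]='c': π[16]=0 (border '')
j=17 s[j]='d': π[17]=1 (border 'd')
j=18 s[j]='c': k: 1→0; π[18]=0 (border '')
j=19 s[j]='e': π[19]=0 (border '')
j=20 s[j]='a': π[20]=0 (border '')
j=21 s[j]='c': π[21]=0 (border '')
j=22 s[j]='d': π[22]=1 (border 'd')
j=23 s[j]='c': k: 1→0; π[23]=0 (border '')
j=24 s[j]='e': π[24]=0 (border '')
j=25 s[j]='a': π[25]=0 (border '')
j=26 s[j]='a': π[26]=0 (border '')
j=27 s[j]='c': π[27]=0 (border '')
j=28 s[j]='a': π[28]=0 (border '')
j=29 s[j]='e': π[29]=0 (border '')
j=30 s[j]='b': π[30]=0 (border '')
j=31 s[j]='c': π[31]=0 (border '')
j=32 s[j]='a': π[32]=0 (border '')
j=33 s[j]='d': π[33]=1 (border 'd')
j=34 s[j]='d': π[34]=2 (border 'dd')
j=35 s[j]='b': k: 2→1→0; π[35]=0 (border '')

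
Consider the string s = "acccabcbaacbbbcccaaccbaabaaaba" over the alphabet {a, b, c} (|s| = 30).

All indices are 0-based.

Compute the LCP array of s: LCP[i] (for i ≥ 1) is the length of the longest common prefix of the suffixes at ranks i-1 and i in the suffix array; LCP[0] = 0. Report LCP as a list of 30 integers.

sorted suffixes:
  #0 SA[0]=29  'a'
  #1 SA[1]=25  'aaaba'
  #2 SA[2]=26  'aaba'
  #3 SA[3]=22  'aabaaaba'
  #4 SA[4]=8  'aacbbbcccaaccbaabaaaba'
  #5 SA[5]=17  'aaccbaabaaaba'
  #6 SA[6]=27  'aba'
  #7 SA[7]=23  'abaaaba'
  #8 SA[8]=4  'abcbaacbbbcccaaccbaabaaaba'
  #9 SA[9]=9  'acbbbcccaaccbaabaaaba'
  #10 SA[10]=18  'accbaabaaaba'
  #11 SA[11]=0  'acccabcbaacbbbcccaaccbaabaaaba'
  #12 SA[12]=28  'ba'
  #13 SA[13]=24  'baaaba'
  #14 SA[14]=21  'baabaaaba'
  #15 SA[15]=7  'baacbbbcccaaccbaabaaaba'
  #16 SA[16]=11  'bbbcccaaccbaabaaaba'
  #17 SA[17]=12  'bbcccaaccbaabaaaba'
  #18 SA[18]=5  'bcbaacbbbcccaaccbaabaaaba'
  #19 SA[19]=13  'bcccaaccbaabaaaba'
  #20 SA[20]=16  'caaccbaabaaaba'
  #21 SA[21]=3  'cabcbaacbbbcccaaccbaabaaaba'
  #22 SA[22]=20  'cbaabaaaba'
  #23 SA[23]=6  'cbaacbbbcccaaccbaabaaaba'
  #24 SA[24]=10  'cbbbcccaaccbaabaaaba'
  #25 SA[25]=15  'ccaaccbaabaaaba'
  #26 SA[26]=2  'ccabcbaacbbbcccaaccbaabaaaba'
  #27 SA[27]=19  'ccbaabaaaba'
  #28 SA[28]=14  'cccaaccbaabaaaba'
  #29 SA[29]=1  'cccabcbaacbbbcccaaccbaabaaaba'

SA = [29, 25, 26, 22, 8, 17, 27, 23, 4, 9, 18, 0, 28, 24, 21, 7, 11, 12, 5, 13, 16, 3, 20, 6, 10, 15, 2, 19, 14, 1]
rank  pair      lcp
   1  s[29:],s[25:]  1  'a'
   2  s[25:],s[26:]  2  'aa'
   3  s[26:],s[22:]  4  'aaba'
   4  s[22:],s[8:]  2  'aa'
   5  s[8:],s[17:]  3  'aac'
   6  s[17:],s[27:]  1  'a'
   7  s[27:],s[23:]  3  'aba'
   8  s[23:],s[4:]  2  'ab'
   9  s[4:],s[9:]  1  'a'
  10  s[9:],s[18:]  2  'ac'
  11  s[18:],s[0:]  3  'acc'
  12  s[0:],s[28:]  0  ''
  13  s[28:],s[24:]  2  'ba'
  14  s[24:],s[21:]  3  'baa'
  15  s[21:],s[7:]  3  'baa'
  16  s[7:],s[11:]  1  'b'
  17  s[11:],s[12:]  2  'bb'
  18  s[12:],s[5:]  1  'b'
  19  s[5:],s[13:]  2  'bc'
  20  s[13:],s[16:]  0  ''
  21  s[16:],s[3:]  2  'ca'
  22  s[3:],s[20:]  1  'c'
  23  s[20:],s[6:]  4  'cbaa'
  24  s[6:],s[10:]  2  'cb'
  25  s[10:],s[15:]  1  'c'
  26  s[15:],s[2:]  3  'cca'
  27  s[2:],s[19:]  2  'cc'
  28  s[19:],s[14:]  2  'cc'
  29  s[14:],s[1:]  4  'ccca'

[0, 1, 2, 4, 2, 3, 1, 3, 2, 1, 2, 3, 0, 2, 3, 3, 1, 2, 1, 2, 0, 2, 1, 4, 2, 1, 3, 2, 2, 4]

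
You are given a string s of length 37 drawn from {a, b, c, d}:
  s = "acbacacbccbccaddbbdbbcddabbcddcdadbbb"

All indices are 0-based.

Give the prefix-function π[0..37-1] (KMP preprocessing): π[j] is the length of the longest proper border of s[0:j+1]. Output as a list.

[0, 0, 0, 1, 2, 1, 2, 3, 0, 0, 0, 0, 0, 1, 0, 0, 0, 0, 0, 0, 0, 0, 0, 0, 1, 0, 0, 0, 0, 0, 0, 0, 1, 0, 0, 0, 0]

π[0] = 0
j=1 s[j]='c': π[1]=0 (border '')
j=2 s[j]='b': π[2]=0 (border '')
j=3 s[j]='a': π[3]=1 (border 'a')
j=4 s[j]='c': π[4]=2 (border 'ac')
j=5 s[j]='a': k: 2→0; π[5]=1 (border 'a')
j=6 s[j]='c': π[6]=2 (border 'ac')
j=7 s[j]='b': π[7]=3 (border 'acb')
j=8 s[j]='c': k: 3→0; π[8]=0 (border '')
j=9 s[j]='c': π[9]=0 (border '')
j=10 s[j]='b': π[10]=0 (border '')
j=11 s[j]='c': π[11]=0 (border '')
j=12 s[j]='c': π[12]=0 (border '')
j=13 s[j]='a': π[13]=1 (border 'a')
j=14 s[j]='d': k: 1→0; π[14]=0 (border '')
j=15 s[j]='d': π[15]=0 (border '')
j=16 s[j]='b': π[16]=0 (border '')
j=17 s[j]='b': π[17]=0 (border '')
j=18 s[j]='d': π[18]=0 (border '')
j=19 s[j]='b': π[19]=0 (border '')
j=20 s[j]='b': π[20]=0 (border '')
j=21 s[j]='c': π[21]=0 (border '')
j=22 s[j]='d': π[22]=0 (border '')
j=23 s[j]='d': π[23]=0 (border '')
j=24 s[j]='a': π[24]=1 (border 'a')
j=25 s[j]='b': k: 1→0; π[25]=0 (border '')
j=26 s[j]='b': π[26]=0 (border '')
j=27 s[j]='c': π[27]=0 (border '')
j=28 s[j]='d': π[28]=0 (border '')
j=29 s[j]='d': π[29]=0 (border '')
j=30 s[j]='c': π[30]=0 (border '')
j=31 s[j]='d': π[31]=0 (border '')
j=32 s[j]='a': π[32]=1 (border 'a')
j=33 s[j]='d': k: 1→0; π[33]=0 (border '')
j=34 s[j]='b': π[34]=0 (border '')
j=35 s[j]='b': π[35]=0 (border '')
j=36 s[j]='b': π[36]=0 (border '')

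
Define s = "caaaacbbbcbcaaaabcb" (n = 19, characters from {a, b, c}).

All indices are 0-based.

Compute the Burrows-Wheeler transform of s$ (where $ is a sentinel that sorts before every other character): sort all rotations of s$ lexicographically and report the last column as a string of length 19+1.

rank  rotation              last
    0  $caaaacbbbcbcaaaabcb  b
    1  aaaabcb$caaaacbbbcbc  c
    2  aaaacbbbcbcaaaabcb$c  c
    3  aaabcb$caaaacbbbcbca  a
    4  aaacbbbcbcaaaabcb$ca  a
    5  aabcb$caaaacbbbcbcaa  a
    6  aacbbbcbcaaaabcb$caa  a
    7  abcb$caaaacbbbcbcaaa  a
    8  acbbbcbcaaaabcb$caaa  a
    9  b$caaaacbbbcbcaaaabc  c
   10  bbbcbcaaaabcb$caaaac  c
   11  bbcbcaaaabcb$caaaacb  b
   12  bcaaaabcb$caaaacbbbc  c
   13  bcb$caaaacbbbcbcaaaa  a
   14  bcbcaaaabcb$caaaacbb  b
   15  caaaabcb$caaaacbbbcb  b
   16  caaaacbbbcbcaaaabcb$  $
   17  cb$caaaacbbbcbcaaaab  b
   18  cbbbcbcaaaabcb$caaaa  a
   19  cbcaaaabcb$caaaacbbb  b

bccaaaaaaccbcabb$bab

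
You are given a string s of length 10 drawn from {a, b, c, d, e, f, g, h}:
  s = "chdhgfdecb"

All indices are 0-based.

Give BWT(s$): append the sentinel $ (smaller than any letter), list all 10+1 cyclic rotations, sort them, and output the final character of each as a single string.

bce$fhdghcd

rank  rotation     last
    0  $chdhgfdecb  b
    1  b$chdhgfdec  c
    2  cb$chdhgfde  e
    3  chdhgfdecb$  $
    4  decb$chdhgf  f
    5  dhgfdecb$ch  h
    6  ecb$chdhgfd  d
    7  fdecb$chdhg  g
    8  gfdecb$chdh  h
    9  hdhgfdecb$c  c
   10  hgfdecb$chd  d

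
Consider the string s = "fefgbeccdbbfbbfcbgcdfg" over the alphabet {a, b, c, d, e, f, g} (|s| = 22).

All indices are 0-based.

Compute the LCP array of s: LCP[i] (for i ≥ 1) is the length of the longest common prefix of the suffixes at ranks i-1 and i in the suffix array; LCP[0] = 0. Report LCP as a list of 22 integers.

[0, 3, 1, 1, 2, 1, 0, 1, 1, 2, 0, 1, 0, 1, 0, 1, 1, 1, 2, 0, 1, 1]

sorted suffixes:
  #0 SA[0]=9  'bbfbbfcbgcdfg'
  #1 SA[1]=12  'bbfcbgcdfg'
  #2 SA[2]=4  'beccdbbfbbfcbgcdfg'
  #3 SA[3]=10  'bfbbfcbgcdfg'
  #4 SA[4]=13  'bfcbgcdfg'
  #5 SA[5]=16  'bgcdfg'
  #6 SA[6]=15  'cbgcdfg'
  #7 SA[7]=6  'ccdbbfbbfcbgcdfg'
  #8 SA[8]=7  'cdbbfbbfcbgcdfg'
  #9 SA[9]=18  'cdfg'
  #10 SA[10]=8  'dbbfbbfcbgcdfg'
  #11 SA[11]=19  'dfg'
  #12 SA[12]=5  'eccdbbfbbfcbgcdfg'
  #13 SA[13]=1  'efgbeccdbbfbbfcbgcdfg'
  #14 SA[14]=11  'fbbfcbgcdfg'
  #15 SA[15]=14  'fcbgcdfg'
  #16 SA[16]=0  'fefgbeccdbbfbbfcbgcdfg'
  #17 SA[17]=20  'fg'
  #18 SA[18]=2  'fgbeccdbbfbbfcbgcdfg'
  #19 SA[19]=21  'g'
  #20 SA[20]=3  'gbeccdbbfbbfcbgcdfg'
  #21 SA[21]=17  'gcdfg'

SA = [9, 12, 4, 10, 13, 16, 15, 6, 7, 18, 8, 19, 5, 1, 11, 14, 0, 20, 2, 21, 3, 17]
[i] adj suffixes → lcp
  [1] 9/12 → 3 ('bbf')
  [2] 12/4 → 1 ('b')
  [3] 4/10 → 1 ('b')
  [4] 10/13 → 2 ('bf')
  [5] 13/16 → 1 ('b')
  [6] 16/15 → 0 ('')
  [7] 15/6 → 1 ('c')
  [8] 6/7 → 1 ('c')
  [9] 7/18 → 2 ('cd')
  [10] 18/8 → 0 ('')
  [11] 8/19 → 1 ('d')
  [12] 19/5 → 0 ('')
  [13] 5/1 → 1 ('e')
  [14] 1/11 → 0 ('')
  [15] 11/14 → 1 ('f')
  [16] 14/0 → 1 ('f')
  [17] 0/20 → 1 ('f')
  [18] 20/2 → 2 ('fg')
  [19] 2/21 → 0 ('')
  [20] 21/3 → 1 ('g')
  [21] 3/17 → 1 ('g')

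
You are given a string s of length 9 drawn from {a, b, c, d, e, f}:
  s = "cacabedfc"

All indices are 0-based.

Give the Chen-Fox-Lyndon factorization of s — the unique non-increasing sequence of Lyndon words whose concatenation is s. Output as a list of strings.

["c", "ac", "abedfc"]

emit factor 1: 'c' (i=0, period=1)
emit factor 2: 'ac' (i=1, period=2)
emit factor 3: 'abedfc' (i=3, period=6)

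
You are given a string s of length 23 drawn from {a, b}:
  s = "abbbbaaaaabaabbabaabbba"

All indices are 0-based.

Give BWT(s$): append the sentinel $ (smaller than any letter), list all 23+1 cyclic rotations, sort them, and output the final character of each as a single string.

rank  rotation                  last
    0  $abbbbaaaaabaabbabaabbba  a
    1  a$abbbbaaaaabaabbabaabbb  b
    2  aaaaabaabbabaabbba$abbbb  b
    3  aaaabaabbabaabbba$abbbba  a
    4  aaabaabbabaabbba$abbbbaa  a
    5  aabaabbabaabbba$abbbbaaa  a
    6  aabbabaabbba$abbbbaaaaab  b
    7  aabbba$abbbbaaaaabaabbab  b
    8  abaabbabaabbba$abbbbaaaa  a
    9  abaabbba$abbbbaaaaabaabb  b
   10  abbabaabbba$abbbbaaaaaba  a
   11  abbba$abbbbaaaaabaabbaba  a
   12  abbbbaaaaabaabbabaabbba$  $
   13  ba$abbbbaaaaabaabbabaabb  b
   14  baaaaabaabbabaabbba$abbb  b
   15  baabbabaabbba$abbbbaaaaa  a
   16  baabbba$abbbbaaaaabaabba  a
   17  babaabbba$abbbbaaaaabaab  b
   18  bba$abbbbaaaaabaabbabaab  b
   19  bbaaaaabaabbabaabbba$abb  b
   20  bbabaabbba$abbbbaaaaabaa  a
   21  bbba$abbbbaaaaabaabbabaa  a
   22  bbbaaaaabaabbabaabbba$ab  b
   23  bbbbaaaaabaabbabaabbba$a  a

abbaaabbabaa$bbaabbbaaba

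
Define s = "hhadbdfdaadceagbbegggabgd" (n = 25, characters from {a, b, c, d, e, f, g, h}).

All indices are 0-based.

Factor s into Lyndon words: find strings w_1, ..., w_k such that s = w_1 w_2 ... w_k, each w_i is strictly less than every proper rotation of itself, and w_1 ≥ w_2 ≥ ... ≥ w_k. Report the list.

emit factor 1: 'h' (i=0, period=1)
emit factor 2: 'h' (i=1, period=1)
emit factor 3: 'adbdfd' (i=2, period=6)
emit factor 4: 'aadceagbbegggabgd' (i=8, period=17)

["h", "h", "adbdfd", "aadceagbbegggabgd"]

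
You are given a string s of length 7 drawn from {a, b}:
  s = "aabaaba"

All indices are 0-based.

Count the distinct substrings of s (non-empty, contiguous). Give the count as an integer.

17

rank→(start, suffix):
  0 → (6, 'a')
  1 → (3, 'aaba')
  2 → (0, 'aabaaba')
  3 → (4, 'aba')
  4 → (1, 'abaaba')
  5 → (5, 'ba')
  6 → (2, 'baaba')

SA = [6, 3, 0, 4, 1, 5, 2]
rank  pair      lcp
   1  s[6:],s[3:]  1  'a'
   2  s[3:],s[0:]  4  'aaba'
   3  s[0:],s[4:]  1  'a'
   4  s[4:],s[1:]  3  'aba'
   5  s[1:],s[5:]  0  ''
   6  s[5:],s[2:]  2  'ba'

n(n+1)/2 = 7·8/2 = 28
Σ LCP = 0 + 1 + 4 + 1 + 3 + 0 + 2 = 11
distinct = 28 − 11 = 17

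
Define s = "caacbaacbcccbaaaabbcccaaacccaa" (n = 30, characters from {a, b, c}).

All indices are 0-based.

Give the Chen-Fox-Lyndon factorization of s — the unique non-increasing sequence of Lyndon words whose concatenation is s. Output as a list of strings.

emit factor 1: 'c' (i=0, period=1)
emit factor 2: 'aacbaacbcccb' (i=1, period=12)
emit factor 3: 'aaaabbcccaaaccc' (i=13, period=15)
emit factor 4: 'a' (i=28, period=1)
emit factor 5: 'a' (i=29, period=1)

["c", "aacbaacbcccb", "aaaabbcccaaaccc", "a", "a"]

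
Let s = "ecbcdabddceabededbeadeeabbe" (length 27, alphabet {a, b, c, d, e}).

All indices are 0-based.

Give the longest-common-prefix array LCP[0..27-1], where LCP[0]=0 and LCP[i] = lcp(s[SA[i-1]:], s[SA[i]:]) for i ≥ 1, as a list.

[0, 2, 2, 1, 0, 1, 1, 1, 2, 2, 0, 1, 1, 0, 1, 1, 1, 1, 2, 0, 1, 3, 2, 1, 1, 2, 1]

rank | idx | suffix
   0 |  23 | abbe
   1 |   5 | abddceabededbeadeeabbe
   2 |  11 | abededbeadeeabbe
   3 |  19 | adeeabbe
   4 |  24 | bbe
   5 |   2 | bcdabddceabededbeadeeabbe
   6 |   6 | bddceabededbeadeeabbe
   7 |  25 | be
   8 |  17 | beadeeabbe
   9 |  12 | bededbeadeeabbe
  10 |   1 | cbcdabddceabededbeadeeabbe
  11 |   3 | cdabddceabededbeadeeabbe
  12 |   9 | ceabededbeadeeabbe
  13 |   4 | dabddceabededbeadeeabbe
  14 |  16 | dbeadeeabbe
  15 |   8 | dceabededbeadeeabbe
  16 |   7 | ddceabededbeadeeabbe
  17 |  14 | dedbeadeeabbe
  18 |  20 | deeabbe
  19 |  26 | e
  20 |  22 | eabbe
  21 |  10 | eabededbeadeeabbe
  22 |  18 | eadeeabbe
  23 |   0 | ecbcdabddceabededbeadeeabbe
  24 |  15 | edbeadeeabbe
  25 |  13 | ededbeadeeabbe
  26 |  21 | eeabbe

SA = [23, 5, 11, 19, 24, 2, 6, 25, 17, 12, 1, 3, 9, 4, 16, 8, 7, 14, 20, 26, 22, 10, 18, 0, 15, 13, 21]
[i] adj suffixes → lcp
  [1] 23/5 → 2 ('ab')
  [2] 5/11 → 2 ('ab')
  [3] 11/19 → 1 ('a')
  [4] 19/24 → 0 ('')
  [5] 24/2 → 1 ('b')
  [6] 2/6 → 1 ('b')
  [7] 6/25 → 1 ('b')
  [8] 25/17 → 2 ('be')
  [9] 17/12 → 2 ('be')
  [10] 12/1 → 0 ('')
  [11] 1/3 → 1 ('c')
  [12] 3/9 → 1 ('c')
  [13] 9/4 → 0 ('')
  [14] 4/16 → 1 ('d')
  [15] 16/8 → 1 ('d')
  [16] 8/7 → 1 ('d')
  [17] 7/14 → 1 ('d')
  [18] 14/20 → 2 ('de')
  [19] 20/26 → 0 ('')
  [20] 26/22 → 1 ('e')
  [21] 22/10 → 3 ('eab')
  [22] 10/18 → 2 ('ea')
  [23] 18/0 → 1 ('e')
  [24] 0/15 → 1 ('e')
  [25] 15/13 → 2 ('ed')
  [26] 13/21 → 1 ('e')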